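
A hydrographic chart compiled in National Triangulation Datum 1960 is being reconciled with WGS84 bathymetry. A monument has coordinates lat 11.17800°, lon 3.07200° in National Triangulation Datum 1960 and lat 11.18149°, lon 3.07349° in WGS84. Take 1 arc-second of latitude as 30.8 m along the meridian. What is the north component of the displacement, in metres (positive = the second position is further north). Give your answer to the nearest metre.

Δφ = 11.18149° − 11.17800° = +0.00349°; Δλ = 3.07349° − 3.07200° = +0.00149°.
1° of latitude = 3600 × 30.80 = 110880 m.
ΔN = Δφ × 110880 = 387.0 m; ΔE = Δλ × 110880 × cos(11.17800°) = +0.00149 × 110880 × 0.981030 = 162.1 m.

ΔN = 387 m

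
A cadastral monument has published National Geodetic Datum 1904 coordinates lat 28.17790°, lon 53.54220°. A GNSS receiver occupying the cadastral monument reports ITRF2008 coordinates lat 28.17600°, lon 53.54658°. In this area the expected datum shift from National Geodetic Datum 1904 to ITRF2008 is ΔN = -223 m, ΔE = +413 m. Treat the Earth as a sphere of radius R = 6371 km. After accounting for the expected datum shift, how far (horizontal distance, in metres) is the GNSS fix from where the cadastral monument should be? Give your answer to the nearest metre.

20 m

Observed coordinate differences: Δφ = -0.00190°, Δλ = +0.00438°.
Converting to metres (1° lat = 111195 m, cos φ = 0.881486): observed ΔN = -211.3 m, observed ΔE = 429.3 m.
Subtracting the expected shift leaves a residual of -211.3 − (-223) = 11.7 m north and 429.3 − (413) = 16.3 m east.
Residual distance = √(11.7² + 16.3²) = 20.1 m.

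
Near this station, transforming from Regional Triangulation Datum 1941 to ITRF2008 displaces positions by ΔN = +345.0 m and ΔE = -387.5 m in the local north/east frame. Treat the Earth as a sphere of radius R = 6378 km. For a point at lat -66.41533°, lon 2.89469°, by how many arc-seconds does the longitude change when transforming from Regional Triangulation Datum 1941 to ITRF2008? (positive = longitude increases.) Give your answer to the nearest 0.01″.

At latitude -66.41533°, cos φ = 0.400104.
One radian of longitude at latitude φ spans R cos φ, so Δλ = ΔE / (R cos φ) = -387.5 / (6378000 × 0.400104) = -1.5185e-04 rad = -31.321″.

Δλ = -31.32″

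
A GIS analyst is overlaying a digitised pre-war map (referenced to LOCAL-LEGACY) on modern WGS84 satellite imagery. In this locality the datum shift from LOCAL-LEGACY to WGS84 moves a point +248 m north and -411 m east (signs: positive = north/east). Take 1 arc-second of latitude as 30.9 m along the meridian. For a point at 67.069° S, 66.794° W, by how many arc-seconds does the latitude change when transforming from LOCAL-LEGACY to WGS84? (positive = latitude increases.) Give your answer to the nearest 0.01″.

1″ of latitude = 30.90 m, so Δφ = 248.0 / 30.90 = 8.026″.

Δφ = 8.03″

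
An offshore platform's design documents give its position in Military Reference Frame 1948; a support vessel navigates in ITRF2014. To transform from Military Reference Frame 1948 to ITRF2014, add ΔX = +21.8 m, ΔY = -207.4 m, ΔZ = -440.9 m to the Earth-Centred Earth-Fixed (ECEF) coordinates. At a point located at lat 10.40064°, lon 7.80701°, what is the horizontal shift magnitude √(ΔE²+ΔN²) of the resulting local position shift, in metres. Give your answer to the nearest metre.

480 m

At φ = 10.40064°, λ = 7.80701°: sin φ = 0.180530, cos φ = 0.983569, sin λ = 0.135837, cos λ = 0.990731.
ΔE = −sin λ·ΔX + cos λ·ΔY = −(0.135837)·(21.8) + (0.990731)·(-207.4) = -208.44 m.
ΔN = −sin φ cos λ·ΔX − sin φ sin λ·ΔY + cos φ·ΔZ = −(0.180530)(0.990731)(21.8) − (0.180530)(0.135837)(-207.4) + (0.983569)(-440.9) = -432.47 m.
Horizontal magnitude = √(ΔE² + ΔN²) = √((-208.44)² + (-432.47)²) = 480.08 m.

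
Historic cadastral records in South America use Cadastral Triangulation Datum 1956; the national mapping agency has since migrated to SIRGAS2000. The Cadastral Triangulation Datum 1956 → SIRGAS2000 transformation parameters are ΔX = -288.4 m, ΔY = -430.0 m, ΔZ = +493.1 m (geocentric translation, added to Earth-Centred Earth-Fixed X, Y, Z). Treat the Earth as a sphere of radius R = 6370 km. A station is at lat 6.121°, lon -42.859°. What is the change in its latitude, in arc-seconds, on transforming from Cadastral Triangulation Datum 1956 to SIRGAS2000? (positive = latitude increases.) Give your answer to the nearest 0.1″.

sin φ = 0.106629, cos φ = 0.994299, sin λ = -0.680196, cos λ = 0.733030.
North component: ΔN = −sin φ cos λ·ΔX − sin φ sin λ·ΔY + cos φ·ΔZ = −(0.106629)(0.733030)(-288.4) − (0.106629)(-0.680196)(-430.0) + (0.994299)(493.1) = 481.64 m.
1° of latitude spans πR/180 = 111177 m, so Δφ = 481.64 / 111177 × 3600 = 15.596″.

Δφ = 15.6″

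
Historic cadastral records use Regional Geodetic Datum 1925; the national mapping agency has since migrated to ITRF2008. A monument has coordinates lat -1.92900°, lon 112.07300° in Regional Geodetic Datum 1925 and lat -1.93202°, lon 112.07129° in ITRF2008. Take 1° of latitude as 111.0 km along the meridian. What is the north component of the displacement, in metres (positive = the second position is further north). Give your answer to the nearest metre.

ΔN = -335 m

Δφ = -1.93202° − -1.92900° = -0.00302°; Δλ = 112.07129° − 112.07300° = -0.00171°.
ΔN = Δφ × 111000 = -335.2 m; ΔE = Δλ × 111000 × cos(-1.92900°) = -0.00171 × 111000 × 0.999433 = -189.7 m.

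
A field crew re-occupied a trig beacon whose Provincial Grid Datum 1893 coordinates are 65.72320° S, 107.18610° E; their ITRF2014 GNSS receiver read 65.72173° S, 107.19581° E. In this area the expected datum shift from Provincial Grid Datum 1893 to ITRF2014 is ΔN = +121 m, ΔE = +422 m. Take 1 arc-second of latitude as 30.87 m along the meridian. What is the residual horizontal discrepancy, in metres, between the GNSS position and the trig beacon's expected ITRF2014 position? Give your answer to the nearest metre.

48 m

Observed coordinate differences: Δφ = +0.00147°, Δλ = +0.00971°.
Converting to metres (1° lat = 111132 m, cos φ = 0.411145): observed ΔN = 163.4 m, observed ΔE = 443.7 m.
Subtracting the expected shift leaves a residual of 163.4 − (121) = 42.4 m north and 443.7 − (422) = 21.7 m east.
Residual distance = √(42.4² + 21.7²) = 47.6 m.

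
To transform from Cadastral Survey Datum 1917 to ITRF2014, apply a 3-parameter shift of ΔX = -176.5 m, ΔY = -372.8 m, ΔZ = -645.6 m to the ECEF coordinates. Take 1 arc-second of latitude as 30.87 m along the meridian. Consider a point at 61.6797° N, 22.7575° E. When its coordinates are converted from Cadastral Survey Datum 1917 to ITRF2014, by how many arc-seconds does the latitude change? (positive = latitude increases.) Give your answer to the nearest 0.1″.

Δφ = -1.2″

sin φ = 0.880309, cos φ = 0.474400, sin λ = 0.386832, cos λ = 0.922150.
North component: ΔN = −sin φ cos λ·ΔX − sin φ sin λ·ΔY + cos φ·ΔZ = −(0.880309)(0.922150)(-176.5) − (0.880309)(0.386832)(-372.8) + (0.474400)(-645.6) = -36.04 m.
1° of latitude spans 3600 × 30.87 = 111132 m, so Δφ = -36.04 / 111132 × 3600 = -1.168″.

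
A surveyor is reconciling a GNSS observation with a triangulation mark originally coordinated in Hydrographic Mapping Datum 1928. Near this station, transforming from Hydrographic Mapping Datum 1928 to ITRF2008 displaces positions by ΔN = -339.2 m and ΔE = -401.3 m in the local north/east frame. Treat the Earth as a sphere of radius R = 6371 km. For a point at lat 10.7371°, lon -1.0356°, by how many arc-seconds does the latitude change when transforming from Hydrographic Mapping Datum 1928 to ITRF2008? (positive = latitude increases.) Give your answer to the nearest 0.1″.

On a sphere of radius R, 1 rad of latitude = R, so Δφ = ΔN / R = -339.2 / 6371000 = -5.3241e-05 rad = -10.982″.

Δφ = -11.0″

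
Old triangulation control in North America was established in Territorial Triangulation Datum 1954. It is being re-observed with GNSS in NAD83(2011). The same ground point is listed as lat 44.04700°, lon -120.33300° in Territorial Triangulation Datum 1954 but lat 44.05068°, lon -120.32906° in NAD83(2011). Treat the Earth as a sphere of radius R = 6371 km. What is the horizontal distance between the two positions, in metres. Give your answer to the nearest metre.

Δφ = 44.05068° − 44.04700° = +0.00368°; Δλ = -120.32906° − -120.33300° = +0.00394°.
1° along a meridian = πR/180 = 111195 m.
ΔN = Δφ × 111195 = 409.2 m; ΔE = Δλ × 111195 × cos(44.04700°) = +0.00394 × 111195 × 0.718770 = 314.9 m.
Distance = √(ΔE² + ΔN²) = √(314.9² + 409.2²) = 516.3 m.

516 m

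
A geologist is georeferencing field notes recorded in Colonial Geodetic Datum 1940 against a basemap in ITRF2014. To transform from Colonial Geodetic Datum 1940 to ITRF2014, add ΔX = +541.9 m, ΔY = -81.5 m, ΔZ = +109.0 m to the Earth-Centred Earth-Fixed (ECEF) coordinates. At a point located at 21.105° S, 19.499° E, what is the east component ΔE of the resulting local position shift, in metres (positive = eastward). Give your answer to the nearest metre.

ΔE = -258 m

At φ = -21.105°, λ = 19.499°: sin φ = -0.360078, cos φ = 0.932922, sin λ = 0.333790, cos λ = 0.942647.
ΔE = −sin λ·ΔX + cos λ·ΔY = −(0.333790)·(541.9) + (0.942647)·(-81.5) = -257.71 m.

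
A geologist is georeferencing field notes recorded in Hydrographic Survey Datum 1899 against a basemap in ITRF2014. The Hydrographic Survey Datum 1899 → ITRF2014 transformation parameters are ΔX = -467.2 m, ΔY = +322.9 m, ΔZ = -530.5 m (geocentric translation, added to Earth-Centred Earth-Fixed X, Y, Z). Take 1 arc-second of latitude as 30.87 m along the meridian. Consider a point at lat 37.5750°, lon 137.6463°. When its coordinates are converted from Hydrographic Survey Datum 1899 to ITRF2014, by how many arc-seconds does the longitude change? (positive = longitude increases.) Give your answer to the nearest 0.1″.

sin φ = 0.609799, cos φ = 0.792556, sin λ = 0.673705, cos λ = -0.739000.
East component: ΔE = −sin λ·ΔX + cos λ·ΔY = −(0.673705)(-467.2) + (-0.739000)(322.9) = 76.13 m.
1° of latitude spans 3600 × 30.87 = 111132 m; at latitude φ, 1° of longitude spans that × cos φ = 88078.3 m, so Δλ = 76.13 / 88078.3 × 3600 = 3.112″.

Δλ = 3.1″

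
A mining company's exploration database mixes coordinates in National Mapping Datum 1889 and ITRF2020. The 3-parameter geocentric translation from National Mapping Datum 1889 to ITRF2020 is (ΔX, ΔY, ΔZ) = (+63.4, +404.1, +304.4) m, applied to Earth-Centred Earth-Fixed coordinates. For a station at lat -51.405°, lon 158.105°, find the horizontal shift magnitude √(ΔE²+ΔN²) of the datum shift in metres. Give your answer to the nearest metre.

477 m

The local east axis at (φ, λ) is (−sin λ, cos λ, 0), so ΔE = −sin(158.105°)·63.4 + cos(158.105°)·404.1 = -398.59 m.
The local north axis is (−sin φ cos λ, −sin φ sin λ, cos φ), giving ΔN = -45.978 + 117.777 + 189.888 = 261.69 m.
Horizontal magnitude = √(ΔE² + ΔN²) = √((-398.59)² + 261.69²) = 476.82 m.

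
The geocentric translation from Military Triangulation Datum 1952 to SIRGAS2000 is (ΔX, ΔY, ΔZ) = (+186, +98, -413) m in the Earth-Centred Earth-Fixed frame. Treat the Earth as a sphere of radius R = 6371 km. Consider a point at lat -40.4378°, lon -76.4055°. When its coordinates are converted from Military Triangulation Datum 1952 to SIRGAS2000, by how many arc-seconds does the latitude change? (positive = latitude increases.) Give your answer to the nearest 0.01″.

Δφ = -11.26″

sin φ = -0.648622, cos φ = 0.761111, sin λ = -0.971984, cos λ = 0.235049.
North component: ΔN = −sin φ cos λ·ΔX − sin φ sin λ·ΔY + cos φ·ΔZ = −(-0.648622)(0.235049)(186) − (-0.648622)(-0.971984)(98) + (0.761111)(-413) = -347.77 m.
1° of latitude spans πR/180 = 111195 m, so Δφ = -347.77 / 111195 × 3600 = -11.259″.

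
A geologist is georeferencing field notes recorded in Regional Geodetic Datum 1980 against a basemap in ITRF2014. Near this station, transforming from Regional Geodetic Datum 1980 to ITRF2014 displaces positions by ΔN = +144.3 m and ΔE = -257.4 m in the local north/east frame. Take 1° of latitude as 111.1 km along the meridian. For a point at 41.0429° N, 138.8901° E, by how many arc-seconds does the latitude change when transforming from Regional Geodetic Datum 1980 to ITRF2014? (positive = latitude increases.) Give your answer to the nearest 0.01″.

Δφ = 4.68″

1° of latitude = 111.1 km, so Δφ = 144.3 / 111100 = 0.0012988° = 4.676″.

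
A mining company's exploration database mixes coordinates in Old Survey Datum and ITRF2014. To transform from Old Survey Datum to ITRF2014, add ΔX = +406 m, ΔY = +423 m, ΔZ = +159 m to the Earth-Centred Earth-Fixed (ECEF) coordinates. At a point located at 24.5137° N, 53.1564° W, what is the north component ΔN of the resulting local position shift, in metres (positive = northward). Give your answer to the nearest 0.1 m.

The local north axis is (−sin φ cos λ, −sin φ sin λ, cos φ), giving ΔN = -101.010 + 140.454 + 144.668 = 184.11 m.

ΔN = 184.1 m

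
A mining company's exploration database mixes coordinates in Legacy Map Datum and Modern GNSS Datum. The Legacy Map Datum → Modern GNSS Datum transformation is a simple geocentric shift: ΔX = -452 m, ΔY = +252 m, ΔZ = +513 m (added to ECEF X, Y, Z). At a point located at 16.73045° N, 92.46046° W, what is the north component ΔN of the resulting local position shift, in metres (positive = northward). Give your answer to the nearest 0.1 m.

At φ = 16.73045°, λ = -92.46046°: sin φ = 0.287870, cos φ = 0.957670, sin λ = -0.999078, cos λ = -0.042930.
ΔN = −sin φ cos λ·ΔX − sin φ sin λ·ΔY + cos φ·ΔZ = −(0.287870)(-0.042930)(-452) − (0.287870)(-0.999078)(252) + (0.957670)(513) = 558.17 m.

ΔN = 558.2 m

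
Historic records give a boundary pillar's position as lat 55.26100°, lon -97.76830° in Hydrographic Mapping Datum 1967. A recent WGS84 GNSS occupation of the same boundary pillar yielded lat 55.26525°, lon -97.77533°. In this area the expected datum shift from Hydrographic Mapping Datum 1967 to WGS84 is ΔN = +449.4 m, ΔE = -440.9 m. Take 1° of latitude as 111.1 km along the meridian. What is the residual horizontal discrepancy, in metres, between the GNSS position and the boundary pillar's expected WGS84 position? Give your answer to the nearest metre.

23 m

Observed coordinate differences: Δφ = +0.00425°, Δλ = -0.00703°.
Converting to metres (1° lat = 111100 m, cos φ = 0.569839): observed ΔN = 472.2 m, observed ΔE = -445.1 m.
Subtracting the expected shift leaves a residual of 472.2 − (449.4) = 22.8 m north and -445.1 − (-440.9) = -4.2 m east.
Residual distance = √(22.8² + (-4.2)²) = 23.2 m.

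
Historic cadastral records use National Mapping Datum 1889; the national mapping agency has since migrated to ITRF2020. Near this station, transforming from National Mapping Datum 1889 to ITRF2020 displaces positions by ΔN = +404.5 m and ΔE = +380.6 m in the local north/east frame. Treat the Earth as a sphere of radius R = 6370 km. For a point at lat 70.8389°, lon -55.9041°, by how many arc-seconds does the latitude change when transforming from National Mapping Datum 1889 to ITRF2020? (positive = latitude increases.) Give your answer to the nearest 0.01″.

Δφ = 13.10″

On a sphere of radius R, 1 rad of latitude = R, so Δφ = ΔN / R = 404.5 / 6370000 = 6.3501e-05 rad = 13.098″.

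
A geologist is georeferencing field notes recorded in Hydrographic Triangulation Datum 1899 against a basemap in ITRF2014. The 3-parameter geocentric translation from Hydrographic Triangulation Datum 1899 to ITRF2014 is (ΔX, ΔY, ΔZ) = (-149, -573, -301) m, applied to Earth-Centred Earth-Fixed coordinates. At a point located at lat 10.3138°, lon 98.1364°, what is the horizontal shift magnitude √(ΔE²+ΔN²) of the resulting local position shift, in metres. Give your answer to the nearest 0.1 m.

302.7 m

The local east axis at (φ, λ) is (−sin λ, cos λ, 0), so ΔE = −sin(98.1364°)·(-149) + cos(98.1364°)·(-573) = 228.60 m.
The local north axis is (−sin φ cos λ, −sin φ sin λ, cos φ), giving ΔN = -3.776 + 101.557 − 296.136 = -198.36 m.
Horizontal magnitude = √(ΔE² + ΔN²) = √(228.60² + (-198.36)²) = 302.66 m.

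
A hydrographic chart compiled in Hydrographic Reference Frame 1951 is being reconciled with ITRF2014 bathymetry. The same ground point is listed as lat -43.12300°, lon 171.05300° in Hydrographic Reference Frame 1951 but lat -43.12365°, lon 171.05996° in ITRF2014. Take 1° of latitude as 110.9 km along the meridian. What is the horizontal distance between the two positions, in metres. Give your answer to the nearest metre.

Δφ = -43.12365° − -43.12300° = -0.00065°; Δλ = 171.05996° − 171.05300° = +0.00696°.
ΔN = Δφ × 110900 = -72.1 m; ΔE = Δλ × 110900 × cos(-43.12300°) = +0.00696 × 110900 × 0.729888 = 563.4 m.
Distance = √(ΔE² + ΔN²) = √(563.4² + (-72.1)²) = 568.0 m.

568 m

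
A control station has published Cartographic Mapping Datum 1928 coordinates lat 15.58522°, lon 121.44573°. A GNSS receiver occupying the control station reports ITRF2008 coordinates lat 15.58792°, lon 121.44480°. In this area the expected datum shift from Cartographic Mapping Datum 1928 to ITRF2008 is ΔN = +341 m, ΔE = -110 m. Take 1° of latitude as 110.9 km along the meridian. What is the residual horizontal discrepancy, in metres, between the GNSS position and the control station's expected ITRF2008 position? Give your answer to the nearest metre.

43 m

Observed coordinate differences: Δφ = +0.00270°, Δλ = -0.00093°.
Converting to metres (1° lat = 110900 m, cos φ = 0.963232): observed ΔN = 299.4 m, observed ΔE = -99.3 m.
Subtracting the expected shift leaves a residual of 299.4 − (341) = -41.6 m north and -99.3 − (-110) = 10.7 m east.
Residual distance = √((-41.6)² + 10.7²) = 42.9 m.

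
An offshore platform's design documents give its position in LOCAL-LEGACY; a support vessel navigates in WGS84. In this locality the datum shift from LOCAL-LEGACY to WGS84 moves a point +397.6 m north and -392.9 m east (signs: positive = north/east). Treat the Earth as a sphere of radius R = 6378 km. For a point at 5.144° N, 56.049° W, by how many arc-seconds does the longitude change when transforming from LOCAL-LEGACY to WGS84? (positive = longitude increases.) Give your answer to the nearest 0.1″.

At latitude 5.144°, cos φ = 0.995973.
One radian of longitude at latitude φ spans R cos φ, so Δλ = ΔE / (R cos φ) = -392.9 / (6378000 × 0.995973) = -6.1851e-05 rad = -12.758″.

Δλ = -12.8″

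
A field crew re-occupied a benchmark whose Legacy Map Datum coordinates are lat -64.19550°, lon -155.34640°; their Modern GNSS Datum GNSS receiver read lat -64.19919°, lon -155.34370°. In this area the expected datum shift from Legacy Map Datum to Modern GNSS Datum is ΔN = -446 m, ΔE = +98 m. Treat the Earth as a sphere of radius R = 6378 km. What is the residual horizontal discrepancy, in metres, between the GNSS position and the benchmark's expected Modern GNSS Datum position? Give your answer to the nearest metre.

Observed coordinate differences: Δφ = -0.00369°, Δλ = +0.00270°.
Converting to metres (1° lat = 111317 m, cos φ = 0.435302): observed ΔN = -410.8 m, observed ΔE = 130.8 m.
Subtracting the expected shift leaves a residual of -410.8 − (-446) = 35.2 m north and 130.8 − (98) = 32.8 m east.
Residual distance = √(35.2² + 32.8²) = 48.2 m.

48 m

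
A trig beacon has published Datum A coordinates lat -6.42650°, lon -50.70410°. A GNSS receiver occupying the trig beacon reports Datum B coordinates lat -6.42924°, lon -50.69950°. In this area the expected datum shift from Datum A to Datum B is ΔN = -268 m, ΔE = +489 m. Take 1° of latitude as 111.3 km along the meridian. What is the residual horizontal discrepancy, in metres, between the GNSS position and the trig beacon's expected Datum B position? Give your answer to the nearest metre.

Observed coordinate differences: Δφ = -0.00274°, Δλ = +0.00460°.
Converting to metres (1° lat = 111300 m, cos φ = 0.993716): observed ΔN = -305.0 m, observed ΔE = 508.8 m.
Subtracting the expected shift leaves a residual of -305.0 − (-268) = -37.0 m north and 508.8 − (489) = 19.8 m east.
Residual distance = √((-37.0)² + 19.8²) = 41.9 m.

42 m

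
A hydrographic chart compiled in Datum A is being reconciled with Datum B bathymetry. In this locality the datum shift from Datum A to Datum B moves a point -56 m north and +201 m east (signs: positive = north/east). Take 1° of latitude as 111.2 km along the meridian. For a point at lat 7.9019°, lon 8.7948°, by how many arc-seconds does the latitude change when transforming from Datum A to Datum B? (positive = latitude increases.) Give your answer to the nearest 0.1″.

Δφ = -1.8″

1° of latitude = 111.2 km, so Δφ = -56.0 / 111200 = -0.0005036° = -1.813″.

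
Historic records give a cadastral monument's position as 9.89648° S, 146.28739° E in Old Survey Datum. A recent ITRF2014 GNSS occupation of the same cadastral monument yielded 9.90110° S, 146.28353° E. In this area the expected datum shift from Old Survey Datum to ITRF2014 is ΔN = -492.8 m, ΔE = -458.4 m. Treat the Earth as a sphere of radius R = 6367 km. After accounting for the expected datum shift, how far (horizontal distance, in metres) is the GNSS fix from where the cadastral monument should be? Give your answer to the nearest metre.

Observed coordinate differences: Δφ = -0.00462°, Δλ = -0.00386°.
Converting to metres (1° lat = 111125 m, cos φ = 0.985120): observed ΔN = -513.4 m, observed ΔE = -422.6 m.
Subtracting the expected shift leaves a residual of -513.4 − (-492.8) = -20.6 m north and -422.6 − (-458.4) = 35.8 m east.
Residual distance = √((-20.6)² + 35.8²) = 41.3 m.

41 m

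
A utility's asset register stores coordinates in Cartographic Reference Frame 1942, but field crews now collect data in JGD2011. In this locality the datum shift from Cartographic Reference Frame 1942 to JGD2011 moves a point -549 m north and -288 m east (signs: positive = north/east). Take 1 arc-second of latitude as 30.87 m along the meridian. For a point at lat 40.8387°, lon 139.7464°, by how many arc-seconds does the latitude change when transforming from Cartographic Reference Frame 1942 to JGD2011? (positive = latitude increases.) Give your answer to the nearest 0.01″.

1″ of latitude = 30.87 m, so Δφ = -549.0 / 30.87 = -17.784″.

Δφ = -17.78″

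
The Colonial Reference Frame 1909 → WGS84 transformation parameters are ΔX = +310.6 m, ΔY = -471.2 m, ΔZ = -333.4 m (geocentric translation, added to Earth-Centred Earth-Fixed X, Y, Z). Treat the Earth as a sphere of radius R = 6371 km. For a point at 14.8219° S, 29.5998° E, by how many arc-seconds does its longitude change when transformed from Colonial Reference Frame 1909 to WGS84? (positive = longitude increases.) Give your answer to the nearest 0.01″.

sin φ = -0.255815, cos φ = 0.966726, sin λ = 0.493939, cos λ = 0.869497.
East component: ΔE = −sin λ·ΔX + cos λ·ΔY = −(0.493939)(310.6) + (0.869497)(-471.2) = -563.12 m.
1° of latitude spans πR/180 = 111195 m; at latitude φ, 1° of longitude spans that × cos φ = 107495.0 m, so Δλ = -563.12 / 107495.0 × 3600 = -18.859″.

Δλ = -18.86″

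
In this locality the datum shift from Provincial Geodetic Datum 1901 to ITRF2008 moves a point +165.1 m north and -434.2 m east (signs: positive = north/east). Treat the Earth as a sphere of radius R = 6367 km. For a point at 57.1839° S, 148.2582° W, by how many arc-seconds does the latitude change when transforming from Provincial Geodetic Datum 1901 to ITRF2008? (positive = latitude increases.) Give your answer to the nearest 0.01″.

Δφ = 5.35″

On a sphere of radius R, 1 rad of latitude = R, so Δφ = ΔN / R = 165.1 / 6367000 = 2.5931e-05 rad = 5.349″.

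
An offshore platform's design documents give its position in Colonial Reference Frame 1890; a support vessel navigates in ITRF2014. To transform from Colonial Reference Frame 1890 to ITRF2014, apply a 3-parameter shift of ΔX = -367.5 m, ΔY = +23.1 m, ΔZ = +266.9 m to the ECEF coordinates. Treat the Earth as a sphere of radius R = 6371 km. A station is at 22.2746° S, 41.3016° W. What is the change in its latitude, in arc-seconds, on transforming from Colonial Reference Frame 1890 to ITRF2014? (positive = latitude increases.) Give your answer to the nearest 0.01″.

Δφ = 4.42″

sin φ = -0.379046, cos φ = 0.925378, sin λ = -0.660023, cos λ = 0.751246.
North component: ΔN = −sin φ cos λ·ΔX − sin φ sin λ·ΔY + cos φ·ΔZ = −(-0.379046)(0.751246)(-367.5) − (-0.379046)(-0.660023)(23.1) + (0.925378)(266.9) = 136.56 m.
1° of latitude spans πR/180 = 111195 m, so Δφ = 136.56 / 111195 × 3600 = 4.421″.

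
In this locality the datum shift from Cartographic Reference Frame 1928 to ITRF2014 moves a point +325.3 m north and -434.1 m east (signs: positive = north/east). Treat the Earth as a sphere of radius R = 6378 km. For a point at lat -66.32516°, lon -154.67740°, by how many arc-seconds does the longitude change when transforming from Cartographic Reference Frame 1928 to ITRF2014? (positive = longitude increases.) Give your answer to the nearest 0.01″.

Δλ = -34.96″

At latitude -66.32516°, cos φ = 0.401546.
One radian of longitude at latitude φ spans R cos φ, so Δλ = ΔE / (R cos φ) = -434.1 / (6378000 × 0.401546) = -1.6950e-04 rad = -34.962″.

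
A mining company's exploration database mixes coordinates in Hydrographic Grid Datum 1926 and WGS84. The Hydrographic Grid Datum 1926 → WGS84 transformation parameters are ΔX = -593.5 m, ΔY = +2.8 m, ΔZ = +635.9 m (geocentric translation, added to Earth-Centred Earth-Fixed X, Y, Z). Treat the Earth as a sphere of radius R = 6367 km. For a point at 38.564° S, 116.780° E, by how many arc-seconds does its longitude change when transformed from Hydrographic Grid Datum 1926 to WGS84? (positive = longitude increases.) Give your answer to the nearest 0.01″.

sin φ = -0.623388, cos φ = 0.781912, sin λ = 0.892743, cos λ = -0.450566.
East component: ΔE = −sin λ·ΔX + cos λ·ΔY = −(0.892743)(-593.5) + (-0.450566)(2.8) = 528.58 m.
1° of latitude spans πR/180 = 111125 m; at latitude φ, 1° of longitude spans that × cos φ = 86890.1 m, so Δλ = 528.58 / 86890.1 × 3600 = 21.900″.

Δλ = 21.90″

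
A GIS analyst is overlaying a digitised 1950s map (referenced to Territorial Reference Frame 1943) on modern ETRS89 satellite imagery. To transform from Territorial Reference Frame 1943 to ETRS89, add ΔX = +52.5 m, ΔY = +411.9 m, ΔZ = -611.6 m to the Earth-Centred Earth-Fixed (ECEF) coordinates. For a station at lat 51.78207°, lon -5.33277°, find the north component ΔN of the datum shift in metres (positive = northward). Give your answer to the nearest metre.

ΔN = -389 m

At φ = 51.78207°, λ = -5.33277°: sin φ = 0.785663, cos φ = 0.618654, sin λ = -0.092940, cos λ = 0.995672.
ΔN = −sin φ cos λ·ΔX − sin φ sin λ·ΔY + cos φ·ΔZ = −(0.785663)(0.995672)(52.5) − (0.785663)(-0.092940)(411.9) + (0.618654)(-611.6) = -389.36 m.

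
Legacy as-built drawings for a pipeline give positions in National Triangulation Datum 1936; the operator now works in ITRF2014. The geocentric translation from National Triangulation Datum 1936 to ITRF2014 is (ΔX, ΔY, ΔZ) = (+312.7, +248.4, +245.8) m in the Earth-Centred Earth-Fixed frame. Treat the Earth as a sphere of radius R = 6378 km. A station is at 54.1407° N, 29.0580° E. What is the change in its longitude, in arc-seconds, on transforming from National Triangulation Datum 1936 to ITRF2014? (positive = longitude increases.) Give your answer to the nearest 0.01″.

Δλ = 3.60″

sin φ = 0.810458, cos φ = 0.585797, sin λ = 0.485695, cos λ = 0.874128.
East component: ΔE = −sin λ·ΔX + cos λ·ΔY = −(0.485695)(312.7) + (0.874128)(248.4) = 65.26 m.
1° of latitude spans πR/180 = 111317 m; at latitude φ, 1° of longitude spans that × cos φ = 65209.2 m, so Δλ = 65.26 / 65209.2 × 3600 = 3.603″.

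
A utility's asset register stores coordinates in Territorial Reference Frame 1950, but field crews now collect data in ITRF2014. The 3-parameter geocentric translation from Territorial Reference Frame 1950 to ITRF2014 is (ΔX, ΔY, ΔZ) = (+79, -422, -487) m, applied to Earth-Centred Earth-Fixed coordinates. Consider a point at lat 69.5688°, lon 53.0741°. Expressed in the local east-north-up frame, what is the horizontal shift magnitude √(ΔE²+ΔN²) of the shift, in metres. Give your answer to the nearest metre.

333 m

The local east axis at (φ, λ) is (−sin λ, cos λ, 0), so ΔE = −sin(53.0741°)·79 + cos(53.0741°)·(-422) = -316.68 m.
The local north axis is (−sin φ cos λ, −sin φ sin λ, cos φ), giving ΔN = -44.476 + 316.130 − 170.003 = 101.65 m.
Horizontal magnitude = √(ΔE² + ΔN²) = √((-316.68)² + 101.65²) = 332.60 m.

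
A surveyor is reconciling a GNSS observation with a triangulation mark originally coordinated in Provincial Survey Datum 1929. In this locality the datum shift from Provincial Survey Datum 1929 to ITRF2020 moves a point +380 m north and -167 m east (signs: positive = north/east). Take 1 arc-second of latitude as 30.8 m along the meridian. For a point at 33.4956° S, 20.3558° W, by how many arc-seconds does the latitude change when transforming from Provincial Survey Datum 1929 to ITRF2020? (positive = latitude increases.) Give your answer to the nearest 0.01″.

Δφ = 12.34″

1″ of latitude = 30.80 m, so Δφ = 380.0 / 30.80 = 12.338″.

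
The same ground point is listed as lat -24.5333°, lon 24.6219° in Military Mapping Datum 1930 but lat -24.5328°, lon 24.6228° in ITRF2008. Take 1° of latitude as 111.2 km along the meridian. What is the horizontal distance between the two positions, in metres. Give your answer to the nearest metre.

Δφ = -24.5328° − -24.5333° = +0.0005°; Δλ = 24.6228° − 24.6219° = +0.0009°.
ΔN = Δφ × 111200 = 55.6 m; ΔE = Δλ × 111200 × cos(-24.5333°) = +0.0009 × 111200 × 0.909720 = 91.0 m.
Distance = √(ΔE² + ΔN²) = √(91.0² + 55.6²) = 106.7 m.

107 m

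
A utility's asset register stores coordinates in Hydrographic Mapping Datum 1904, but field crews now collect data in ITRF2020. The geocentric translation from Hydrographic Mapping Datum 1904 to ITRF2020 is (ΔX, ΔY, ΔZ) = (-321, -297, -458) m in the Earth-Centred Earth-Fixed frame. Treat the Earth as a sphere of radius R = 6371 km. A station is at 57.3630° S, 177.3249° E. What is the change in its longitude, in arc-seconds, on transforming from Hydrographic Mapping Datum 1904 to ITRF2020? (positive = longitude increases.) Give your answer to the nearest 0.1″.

Δλ = 18.7″

sin φ = -0.842104, cos φ = 0.539315, sin λ = 0.046672, cos λ = -0.998910.
East component: ΔE = −sin λ·ΔX + cos λ·ΔY = −(0.046672)(-321) + (-0.998910)(-297) = 311.66 m.
1° of latitude spans πR/180 = 111195 m; at latitude φ, 1° of longitude spans that × cos φ = 59969.1 m, so Δλ = 311.66 / 59969.1 × 3600 = 18.709″.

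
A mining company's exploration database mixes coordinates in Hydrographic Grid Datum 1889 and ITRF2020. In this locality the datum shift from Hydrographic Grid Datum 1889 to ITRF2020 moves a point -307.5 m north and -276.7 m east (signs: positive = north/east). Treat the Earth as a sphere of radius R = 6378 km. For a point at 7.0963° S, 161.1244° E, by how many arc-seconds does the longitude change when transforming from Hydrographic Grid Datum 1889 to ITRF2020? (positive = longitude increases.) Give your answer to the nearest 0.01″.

At latitude -7.0963°, cos φ = 0.992340.
One radian of longitude at latitude φ spans R cos φ, so Δλ = ΔE / (R cos φ) = -276.7 / (6378000 × 0.992340) = -4.3718e-05 rad = -9.018″.

Δλ = -9.02″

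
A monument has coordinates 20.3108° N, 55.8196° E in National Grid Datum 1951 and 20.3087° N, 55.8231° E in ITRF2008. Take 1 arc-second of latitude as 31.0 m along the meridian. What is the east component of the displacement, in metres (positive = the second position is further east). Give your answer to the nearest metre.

ΔE = 366 m

Δφ = 20.3087° − 20.3108° = -0.0021°; Δλ = 55.8231° − 55.8196° = +0.0035°.
1° of latitude = 3600 × 31.00 = 111600 m.
ΔN = Δφ × 111600 = -234.4 m; ΔE = Δλ × 111600 × cos(20.3108°) = +0.0035 × 111600 × 0.937824 = 366.3 m.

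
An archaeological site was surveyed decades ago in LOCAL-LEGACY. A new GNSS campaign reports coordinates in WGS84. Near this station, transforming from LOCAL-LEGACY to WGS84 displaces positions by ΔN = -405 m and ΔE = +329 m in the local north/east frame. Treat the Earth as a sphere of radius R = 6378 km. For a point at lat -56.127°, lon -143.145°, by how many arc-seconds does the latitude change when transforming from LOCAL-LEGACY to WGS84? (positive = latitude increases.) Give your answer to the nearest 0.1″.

Δφ = -13.1″

On a sphere of radius R, 1 rad of latitude = R, so Δφ = ΔN / R = -405.0 / 6378000 = -6.3500e-05 rad = -13.098″.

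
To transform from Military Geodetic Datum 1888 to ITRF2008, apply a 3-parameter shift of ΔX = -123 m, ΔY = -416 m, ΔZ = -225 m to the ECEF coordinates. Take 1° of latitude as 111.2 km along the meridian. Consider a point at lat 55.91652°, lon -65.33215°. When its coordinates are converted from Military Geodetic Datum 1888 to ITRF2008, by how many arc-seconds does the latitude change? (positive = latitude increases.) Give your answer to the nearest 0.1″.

Δφ = -12.8″

sin φ = 0.828222, cos φ = 0.560400, sin λ = -0.908743, cos λ = 0.417357.
North component: ΔN = −sin φ cos λ·ΔX − sin φ sin λ·ΔY + cos φ·ΔZ = −(0.828222)(0.417357)(-123) − (0.828222)(-0.908743)(-416) + (0.560400)(-225) = -396.67 m.
1° of latitude spans 111200 m, so Δφ = -396.67 / 111200 × 3600 = -12.842″.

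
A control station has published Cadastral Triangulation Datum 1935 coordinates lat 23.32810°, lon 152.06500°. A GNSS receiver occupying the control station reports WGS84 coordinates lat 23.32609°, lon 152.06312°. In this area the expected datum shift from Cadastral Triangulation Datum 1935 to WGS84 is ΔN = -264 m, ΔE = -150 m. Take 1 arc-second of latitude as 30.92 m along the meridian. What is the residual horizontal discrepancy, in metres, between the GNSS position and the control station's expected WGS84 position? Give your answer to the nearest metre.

Observed coordinate differences: Δφ = -0.00201°, Δλ = -0.00188°.
Converting to metres (1° lat = 111312 m, cos φ = 0.918252): observed ΔN = -223.7 m, observed ΔE = -192.2 m.
Subtracting the expected shift leaves a residual of -223.7 − (-264) = 40.3 m north and -192.2 − (-150) = -42.2 m east.
Residual distance = √(40.3² + (-42.2)²) = 58.3 m.

58 m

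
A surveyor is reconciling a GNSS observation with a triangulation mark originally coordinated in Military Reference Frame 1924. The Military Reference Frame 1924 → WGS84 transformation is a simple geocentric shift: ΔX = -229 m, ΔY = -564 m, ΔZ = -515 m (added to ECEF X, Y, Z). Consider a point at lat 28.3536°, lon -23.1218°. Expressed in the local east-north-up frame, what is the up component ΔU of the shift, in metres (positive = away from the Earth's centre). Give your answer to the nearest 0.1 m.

ΔU = -235.0 m

The local up (radial) axis is (cos φ cos λ, cos φ sin λ, sin φ), giving ΔU = -185.339 + 194.906 − 244.580 = -235.01 m.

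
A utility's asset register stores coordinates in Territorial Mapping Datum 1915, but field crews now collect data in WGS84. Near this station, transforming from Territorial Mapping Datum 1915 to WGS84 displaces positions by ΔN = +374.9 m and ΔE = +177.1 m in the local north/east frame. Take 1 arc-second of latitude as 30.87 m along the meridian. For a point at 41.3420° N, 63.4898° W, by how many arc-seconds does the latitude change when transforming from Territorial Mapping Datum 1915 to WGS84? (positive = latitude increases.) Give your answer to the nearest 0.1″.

1″ of latitude = 30.87 m, so Δφ = 374.9 / 30.87 = 12.144″.

Δφ = 12.1″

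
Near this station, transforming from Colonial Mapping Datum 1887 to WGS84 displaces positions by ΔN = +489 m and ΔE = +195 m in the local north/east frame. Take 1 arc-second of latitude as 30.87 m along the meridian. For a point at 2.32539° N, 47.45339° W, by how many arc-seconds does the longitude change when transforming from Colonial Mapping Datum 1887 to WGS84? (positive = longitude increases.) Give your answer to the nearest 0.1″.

Δλ = 6.3″

At latitude 2.32539°, cos φ = 0.999177.
1″ of longitude at this latitude = 30.87 × cos φ = 30.8446 m, so Δλ = 195.0 / 30.8446 = 6.322″.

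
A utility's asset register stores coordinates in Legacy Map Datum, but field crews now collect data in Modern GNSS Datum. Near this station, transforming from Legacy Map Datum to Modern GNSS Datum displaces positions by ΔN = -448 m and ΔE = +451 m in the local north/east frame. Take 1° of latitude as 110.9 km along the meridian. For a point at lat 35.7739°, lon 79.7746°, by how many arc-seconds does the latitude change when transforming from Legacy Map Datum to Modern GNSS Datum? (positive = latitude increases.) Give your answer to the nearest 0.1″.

1° of latitude = 110.9 km, so Δφ = -448.0 / 110900 = -0.0040397° = -14.543″.

Δφ = -14.5″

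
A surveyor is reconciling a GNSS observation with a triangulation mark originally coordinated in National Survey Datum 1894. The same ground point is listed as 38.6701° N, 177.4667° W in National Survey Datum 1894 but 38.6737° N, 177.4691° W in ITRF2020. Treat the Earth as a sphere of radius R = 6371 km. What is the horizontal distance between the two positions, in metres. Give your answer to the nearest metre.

451 m

Δφ = 38.6737° − 38.6701° = +0.0036°; Δλ = -177.4691° − -177.4667° = -0.0024°.
1° along a meridian = πR/180 = 111195 m.
ΔN = Δφ × 111195 = 400.3 m; ΔE = Δλ × 111195 × cos(38.6701°) = -0.0024 × 111195 × 0.780757 = -208.4 m.
Distance = √(ΔE² + ΔN²) = √((-208.4)² + 400.3²) = 451.3 m.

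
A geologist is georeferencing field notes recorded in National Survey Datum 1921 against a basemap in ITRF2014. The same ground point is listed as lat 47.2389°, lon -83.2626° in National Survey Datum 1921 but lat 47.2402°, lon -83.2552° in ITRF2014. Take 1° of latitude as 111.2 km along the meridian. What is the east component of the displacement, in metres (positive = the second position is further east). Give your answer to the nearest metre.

Δφ = 47.2402° − 47.2389° = +0.0013°; Δλ = -83.2552° − -83.2626° = +0.0074°.
ΔN = Δφ × 111200 = 144.6 m; ΔE = Δλ × 111200 × cos(47.2389°) = +0.0074 × 111200 × 0.678943 = 558.7 m.

ΔE = 559 m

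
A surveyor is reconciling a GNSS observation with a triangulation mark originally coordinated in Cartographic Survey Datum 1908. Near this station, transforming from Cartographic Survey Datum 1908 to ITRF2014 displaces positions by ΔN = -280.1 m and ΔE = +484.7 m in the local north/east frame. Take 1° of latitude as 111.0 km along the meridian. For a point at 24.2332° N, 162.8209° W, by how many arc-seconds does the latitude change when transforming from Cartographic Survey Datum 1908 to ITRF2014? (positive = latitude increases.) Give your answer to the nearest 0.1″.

Δφ = -9.1″

1° of latitude = 111.0 km, so Δφ = -280.1 / 111000 = -0.0025234° = -9.084″.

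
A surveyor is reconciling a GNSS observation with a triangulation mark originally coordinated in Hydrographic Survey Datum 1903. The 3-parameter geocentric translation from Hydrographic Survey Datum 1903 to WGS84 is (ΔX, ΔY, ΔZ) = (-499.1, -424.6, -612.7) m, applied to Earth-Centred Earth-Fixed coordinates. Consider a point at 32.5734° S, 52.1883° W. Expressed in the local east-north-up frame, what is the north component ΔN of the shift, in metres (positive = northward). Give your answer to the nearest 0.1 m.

The local north axis is (−sin φ cos λ, −sin φ sin λ, cos φ), giving ΔN = -164.735 + 180.598 − 516.324 = -500.46 m.

ΔN = -500.5 m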